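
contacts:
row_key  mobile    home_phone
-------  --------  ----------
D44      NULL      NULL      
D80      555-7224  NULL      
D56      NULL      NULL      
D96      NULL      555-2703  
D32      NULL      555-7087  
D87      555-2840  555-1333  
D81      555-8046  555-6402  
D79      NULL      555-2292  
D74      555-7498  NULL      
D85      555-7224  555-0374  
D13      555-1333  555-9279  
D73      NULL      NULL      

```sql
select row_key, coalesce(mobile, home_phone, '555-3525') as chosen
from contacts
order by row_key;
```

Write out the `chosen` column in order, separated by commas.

row_key=D13: mobile=555-1333 → 555-1333
row_key=D32: mobile=NULL, home_phone=555-7087 → 555-7087
row_key=D44: mobile=NULL, home_phone=NULL, → literal 555-3525 → 555-3525
row_key=D56: mobile=NULL, home_phone=NULL, → literal 555-3525 → 555-3525
row_key=D73: mobile=NULL, home_phone=NULL, → literal 555-3525 → 555-3525
row_key=D74: mobile=555-7498 → 555-7498
row_key=D79: mobile=NULL, home_phone=555-2292 → 555-2292
row_key=D80: mobile=555-7224 → 555-7224
row_key=D81: mobile=555-8046 → 555-8046
row_key=D85: mobile=555-7224 → 555-7224
row_key=D87: mobile=555-2840 → 555-2840
row_key=D96: mobile=NULL, home_phone=555-2703 → 555-2703

555-1333, 555-7087, 555-3525, 555-3525, 555-3525, 555-7498, 555-2292, 555-7224, 555-8046, 555-7224, 555-2840, 555-2703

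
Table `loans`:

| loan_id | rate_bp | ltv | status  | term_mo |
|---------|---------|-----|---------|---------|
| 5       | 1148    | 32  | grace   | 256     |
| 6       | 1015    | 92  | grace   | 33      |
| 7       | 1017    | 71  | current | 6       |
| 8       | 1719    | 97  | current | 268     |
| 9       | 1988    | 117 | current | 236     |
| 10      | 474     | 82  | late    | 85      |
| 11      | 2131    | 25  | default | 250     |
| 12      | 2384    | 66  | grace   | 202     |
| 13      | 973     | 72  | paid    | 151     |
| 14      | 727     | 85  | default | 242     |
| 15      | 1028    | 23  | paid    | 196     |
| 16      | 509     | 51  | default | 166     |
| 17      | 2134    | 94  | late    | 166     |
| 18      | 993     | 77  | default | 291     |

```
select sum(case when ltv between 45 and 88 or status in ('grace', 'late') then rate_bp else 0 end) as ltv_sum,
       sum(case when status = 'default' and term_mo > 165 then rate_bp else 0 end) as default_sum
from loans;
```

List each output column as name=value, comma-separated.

ltv_sum=11374, default_sum=4360

[ltv_sum: ltv between 45 and 88 or status in ('grace', 'late')]
loan_id=5: ✓ → 1148
loan_id=6: ✓ → 1015
loan_id=7: ✓ → 1017
loan_id=8: ✗
loan_id=9: ✗
loan_id=10: ✓ → 474
loan_id=11: ✗
loan_id=12: ✓ → 2384
loan_id=13: ✓ → 973
loan_id=14: ✓ → 727
loan_id=15: ✗
loan_id=16: ✓ → 509
loan_id=17: ✓ → 2134
loan_id=18: ✓ → 993
ltv_sum = 1148 + 1015 + 1017 + 474 + 2384 + 973 + 727 + 509 + 2134 + 993 = 11374
—
[default_sum: status = 'default' and term_mo > 165]
loan_id=5: ✗
loan_id=6: ✗
loan_id=7: ✗
loan_id=8: ✗
loan_id=9: ✗
loan_id=10: ✗
loan_id=11: ✓ → 2131
loan_id=12: ✗
loan_id=13: ✗
loan_id=14: ✓ → 727
loan_id=15: ✗
loan_id=16: ✓ → 509
loan_id=17: ✗
loan_id=18: ✓ → 993
default_sum = 2131 + 727 + 509 + 993 = 4360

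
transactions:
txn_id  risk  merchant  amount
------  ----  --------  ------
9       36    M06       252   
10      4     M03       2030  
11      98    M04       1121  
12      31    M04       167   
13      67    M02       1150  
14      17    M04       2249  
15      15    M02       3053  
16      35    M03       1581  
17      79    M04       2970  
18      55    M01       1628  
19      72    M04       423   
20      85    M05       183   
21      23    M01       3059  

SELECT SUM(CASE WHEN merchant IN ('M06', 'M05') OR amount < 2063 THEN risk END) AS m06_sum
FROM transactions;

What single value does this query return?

txn_id=9: ✓ → 36
txn_id=10: ✓ → 4
txn_id=11: ✓ → 98
txn_id=12: ✓ → 31
txn_id=13: ✓ → 67
txn_id=14: ✗
txn_id=15: ✗
txn_id=16: ✓ → 35
txn_id=17: ✗
txn_id=18: ✓ → 55
txn_id=19: ✓ → 72
txn_id=20: ✓ → 85
txn_id=21: ✗
m06_sum = 36 + 4 + 98 + 31 + 67 + 35 + 55 + 72 + 85 = 483

483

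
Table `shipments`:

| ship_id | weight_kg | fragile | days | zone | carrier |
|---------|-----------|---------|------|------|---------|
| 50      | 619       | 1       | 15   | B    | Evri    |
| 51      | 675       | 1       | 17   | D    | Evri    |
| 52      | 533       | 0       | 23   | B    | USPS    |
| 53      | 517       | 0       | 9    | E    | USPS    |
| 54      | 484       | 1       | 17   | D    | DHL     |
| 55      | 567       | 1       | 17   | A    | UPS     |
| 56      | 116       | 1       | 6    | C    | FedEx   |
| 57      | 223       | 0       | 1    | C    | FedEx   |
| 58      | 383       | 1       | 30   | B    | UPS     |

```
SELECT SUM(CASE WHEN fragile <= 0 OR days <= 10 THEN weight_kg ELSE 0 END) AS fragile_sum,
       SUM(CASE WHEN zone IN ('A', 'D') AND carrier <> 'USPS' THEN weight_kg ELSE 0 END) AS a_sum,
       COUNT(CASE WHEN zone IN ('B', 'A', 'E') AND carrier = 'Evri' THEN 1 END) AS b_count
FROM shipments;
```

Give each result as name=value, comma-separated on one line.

fragile_sum=1389, a_sum=1726, b_count=1

[fragile_sum: fragile <= 0 OR days <= 10]
ship_id=50: ✗
ship_id=51: ✗
ship_id=52: ✓ → 533
ship_id=53: ✓ → 517
ship_id=54: ✗
ship_id=55: ✗
ship_id=56: ✓ → 116
ship_id=57: ✓ → 223
ship_id=58: ✗
fragile_sum = 533 + 517 + 116 + 223 = 1389
—
[a_sum: zone IN ('A', 'D') AND carrier <> 'USPS']
ship_id=50: ✗
ship_id=51: ✓ → 675
ship_id=52: ✗
ship_id=53: ✗
ship_id=54: ✓ → 484
ship_id=55: ✓ → 567
ship_id=56: ✗
ship_id=57: ✗
ship_id=58: ✗
a_sum = 675 + 484 + 567 = 1726
—
[b_count: zone IN ('B', 'A', 'E') AND carrier = 'Evri']
ship_id=50: ✓ → 1
ship_id=51: ✗
ship_id=52: ✗
ship_id=53: ✗
ship_id=54: ✗
ship_id=55: ✗
ship_id=56: ✗
ship_id=57: ✗
ship_id=58: ✗
b_count = COUNT(1) = 1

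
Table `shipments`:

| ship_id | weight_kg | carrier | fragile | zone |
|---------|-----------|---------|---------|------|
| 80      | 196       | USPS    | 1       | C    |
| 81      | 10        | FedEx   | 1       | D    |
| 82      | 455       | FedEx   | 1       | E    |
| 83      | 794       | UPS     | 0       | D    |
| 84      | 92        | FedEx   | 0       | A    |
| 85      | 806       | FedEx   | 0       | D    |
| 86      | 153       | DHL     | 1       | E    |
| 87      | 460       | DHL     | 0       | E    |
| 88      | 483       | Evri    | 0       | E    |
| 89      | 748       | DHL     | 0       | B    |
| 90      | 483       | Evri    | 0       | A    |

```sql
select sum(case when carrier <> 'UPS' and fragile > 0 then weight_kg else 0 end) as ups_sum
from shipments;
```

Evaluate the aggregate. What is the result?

ship_id=80: ✓ → 196
ship_id=81: ✓ → 10
ship_id=82: ✓ → 455
ship_id=83: ✗
ship_id=84: ✗
ship_id=85: ✗
ship_id=86: ✓ → 153
ship_id=87: ✗
ship_id=88: ✗
ship_id=89: ✗
ship_id=90: ✗
ups_sum = 196 + 10 + 455 + 153 = 814

814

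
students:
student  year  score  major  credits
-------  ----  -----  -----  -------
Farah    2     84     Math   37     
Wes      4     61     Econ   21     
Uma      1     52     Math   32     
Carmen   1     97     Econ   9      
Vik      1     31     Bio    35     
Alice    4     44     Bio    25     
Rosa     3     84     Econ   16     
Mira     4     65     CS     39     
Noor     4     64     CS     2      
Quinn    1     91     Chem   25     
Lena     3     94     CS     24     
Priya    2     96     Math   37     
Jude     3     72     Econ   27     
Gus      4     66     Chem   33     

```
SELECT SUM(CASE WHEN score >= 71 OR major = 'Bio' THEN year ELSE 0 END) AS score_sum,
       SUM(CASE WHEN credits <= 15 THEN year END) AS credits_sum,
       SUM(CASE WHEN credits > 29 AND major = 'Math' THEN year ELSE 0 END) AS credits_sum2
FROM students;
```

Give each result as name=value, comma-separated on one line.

score_sum=20, credits_sum=5, credits_sum2=5

[score_sum: score >= 71 OR major = 'Bio']
student=Farah: ✓ → 2
student=Wes: ✗
student=Uma: ✗
student=Carmen: ✓ → 1
student=Vik: ✓ → 1
student=Alice: ✓ → 4
student=Rosa: ✓ → 3
student=Mira: ✗
student=Noor: ✗
student=Quinn: ✓ → 1
student=Lena: ✓ → 3
student=Priya: ✓ → 2
student=Jude: ✓ → 3
student=Gus: ✗
score_sum = 2 + 1 + 1 + 4 + 3 + 1 + 3 + 2 + 3 = 20
—
[credits_sum: credits <= 15]
student=Farah: ✗
student=Wes: ✗
student=Uma: ✗
student=Carmen: ✓ → 1
student=Vik: ✗
student=Alice: ✗
student=Rosa: ✗
student=Mira: ✗
student=Noor: ✓ → 4
student=Quinn: ✗
student=Lena: ✗
student=Priya: ✗
student=Jude: ✗
student=Gus: ✗
credits_sum = 1 + 4 = 5
—
[credits_sum2: credits > 29 AND major = 'Math']
student=Farah: ✓ → 2
student=Wes: ✗
student=Uma: ✓ → 1
student=Carmen: ✗
student=Vik: ✗
student=Alice: ✗
student=Rosa: ✗
student=Mira: ✗
student=Noor: ✗
student=Quinn: ✗
student=Lena: ✗
student=Priya: ✓ → 2
student=Jude: ✗
student=Gus: ✗
credits_sum2 = 2 + 1 + 2 = 5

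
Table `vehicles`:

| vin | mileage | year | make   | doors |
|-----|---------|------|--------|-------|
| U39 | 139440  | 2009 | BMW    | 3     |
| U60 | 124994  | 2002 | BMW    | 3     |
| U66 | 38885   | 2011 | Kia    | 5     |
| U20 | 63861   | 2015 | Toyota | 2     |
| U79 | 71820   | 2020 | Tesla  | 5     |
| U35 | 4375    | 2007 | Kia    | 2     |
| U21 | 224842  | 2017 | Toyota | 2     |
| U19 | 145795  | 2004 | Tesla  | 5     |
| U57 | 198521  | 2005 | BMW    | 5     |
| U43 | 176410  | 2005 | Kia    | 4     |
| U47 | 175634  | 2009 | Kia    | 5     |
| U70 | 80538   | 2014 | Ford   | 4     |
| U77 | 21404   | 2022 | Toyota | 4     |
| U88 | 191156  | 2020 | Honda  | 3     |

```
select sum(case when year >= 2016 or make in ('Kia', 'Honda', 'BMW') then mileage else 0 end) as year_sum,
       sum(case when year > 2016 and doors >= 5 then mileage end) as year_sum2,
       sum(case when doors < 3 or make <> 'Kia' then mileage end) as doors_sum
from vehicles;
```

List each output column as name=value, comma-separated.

[year_sum: year >= 2016 or make in ('Kia', 'Honda', 'BMW')]
vin=U39: ✓ → 139440
vin=U60: ✓ → 124994
vin=U66: ✓ → 38885
vin=U20: ✗
vin=U79: ✓ → 71820
vin=U35: ✓ → 4375
vin=U21: ✓ → 224842
vin=U19: ✗
vin=U57: ✓ → 198521
vin=U43: ✓ → 176410
vin=U47: ✓ → 175634
vin=U70: ✗
vin=U77: ✓ → 21404
vin=U88: ✓ → 191156
year_sum = 139440 + 124994 + 38885 + 71820 + 4375 + 224842 + 198521 + 176410 + 175634 + 21404 + 191156 = 1367481
—
[year_sum2: year > 2016 and doors >= 5]
vin=U39: ✗
vin=U60: ✗
vin=U66: ✗
vin=U20: ✗
vin=U79: ✓ → 71820
vin=U35: ✗
vin=U21: ✗
vin=U19: ✗
vin=U57: ✗
vin=U43: ✗
vin=U47: ✗
vin=U70: ✗
vin=U77: ✗
vin=U88: ✗
year_sum2 = 71820
—
[doors_sum: doors < 3 or make <> 'Kia']
vin=U39: ✓ → 139440
vin=U60: ✓ → 124994
vin=U66: ✗
vin=U20: ✓ → 63861
vin=U79: ✓ → 71820
vin=U35: ✓ → 4375
vin=U21: ✓ → 224842
vin=U19: ✓ → 145795
vin=U57: ✓ → 198521
vin=U43: ✗
vin=U47: ✗
vin=U70: ✓ → 80538
vin=U77: ✓ → 21404
vin=U88: ✓ → 191156
doors_sum = 139440 + 124994 + 63861 + 71820 + 4375 + 224842 + 145795 + 198521 + 80538 + 21404 + 191156 = 1266746

year_sum=1367481, year_sum2=71820, doors_sum=1266746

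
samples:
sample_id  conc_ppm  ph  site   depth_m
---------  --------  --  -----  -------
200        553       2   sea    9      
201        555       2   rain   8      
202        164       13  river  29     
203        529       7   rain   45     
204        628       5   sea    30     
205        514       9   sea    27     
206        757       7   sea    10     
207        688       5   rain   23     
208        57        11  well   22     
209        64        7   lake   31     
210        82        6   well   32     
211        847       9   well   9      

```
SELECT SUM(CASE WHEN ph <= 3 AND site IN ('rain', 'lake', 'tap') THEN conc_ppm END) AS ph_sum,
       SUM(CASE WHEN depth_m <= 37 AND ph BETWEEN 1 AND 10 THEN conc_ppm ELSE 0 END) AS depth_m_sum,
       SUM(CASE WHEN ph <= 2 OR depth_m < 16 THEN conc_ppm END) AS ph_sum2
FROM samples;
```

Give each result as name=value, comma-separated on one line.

[ph_sum: ph <= 3 AND site IN ('rain', 'lake', 'tap')]
sample_id=200: ✗
sample_id=201: ✓ → 555
sample_id=202: ✗
sample_id=203: ✗
sample_id=204: ✗
sample_id=205: ✗
sample_id=206: ✗
sample_id=207: ✗
sample_id=208: ✗
sample_id=209: ✗
sample_id=210: ✗
sample_id=211: ✗
ph_sum = 555
—
[depth_m_sum: depth_m <= 37 AND ph BETWEEN 1 AND 10]
sample_id=200: ✓ → 553
sample_id=201: ✓ → 555
sample_id=202: ✗
sample_id=203: ✗
sample_id=204: ✓ → 628
sample_id=205: ✓ → 514
sample_id=206: ✓ → 757
sample_id=207: ✓ → 688
sample_id=208: ✗
sample_id=209: ✓ → 64
sample_id=210: ✓ → 82
sample_id=211: ✓ → 847
depth_m_sum = 553 + 555 + 628 + 514 + 757 + 688 + 64 + 82 + 847 = 4688
—
[ph_sum2: ph <= 2 OR depth_m < 16]
sample_id=200: ✓ → 553
sample_id=201: ✓ → 555
sample_id=202: ✗
sample_id=203: ✗
sample_id=204: ✗
sample_id=205: ✗
sample_id=206: ✓ → 757
sample_id=207: ✗
sample_id=208: ✗
sample_id=209: ✗
sample_id=210: ✗
sample_id=211: ✓ → 847
ph_sum2 = 553 + 555 + 757 + 847 = 2712

ph_sum=555, depth_m_sum=4688, ph_sum2=2712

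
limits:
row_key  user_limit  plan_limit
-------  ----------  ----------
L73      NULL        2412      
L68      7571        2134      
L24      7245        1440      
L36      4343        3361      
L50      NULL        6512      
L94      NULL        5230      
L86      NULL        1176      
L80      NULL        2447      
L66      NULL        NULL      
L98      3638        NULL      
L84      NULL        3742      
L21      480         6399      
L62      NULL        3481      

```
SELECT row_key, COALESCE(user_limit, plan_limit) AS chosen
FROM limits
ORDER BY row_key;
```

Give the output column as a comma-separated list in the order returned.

row_key=L21: user_limit=480 → 480
row_key=L24: user_limit=7245 → 7245
row_key=L36: user_limit=4343 → 4343
row_key=L50: user_limit=NULL, plan_limit=6512 → 6512
row_key=L62: user_limit=NULL, plan_limit=3481 → 3481
row_key=L66: user_limit=NULL, plan_limit=NULL (all NULL) → NULL
row_key=L68: user_limit=7571 → 7571
row_key=L73: user_limit=NULL, plan_limit=2412 → 2412
row_key=L80: user_limit=NULL, plan_limit=2447 → 2447
row_key=L84: user_limit=NULL, plan_limit=3742 → 3742
row_key=L86: user_limit=NULL, plan_limit=1176 → 1176
row_key=L94: user_limit=NULL, plan_limit=5230 → 5230
row_key=L98: user_limit=3638 → 3638

480, 7245, 4343, 6512, 3481, NULL, 7571, 2412, 2447, 3742, 1176, 5230, 3638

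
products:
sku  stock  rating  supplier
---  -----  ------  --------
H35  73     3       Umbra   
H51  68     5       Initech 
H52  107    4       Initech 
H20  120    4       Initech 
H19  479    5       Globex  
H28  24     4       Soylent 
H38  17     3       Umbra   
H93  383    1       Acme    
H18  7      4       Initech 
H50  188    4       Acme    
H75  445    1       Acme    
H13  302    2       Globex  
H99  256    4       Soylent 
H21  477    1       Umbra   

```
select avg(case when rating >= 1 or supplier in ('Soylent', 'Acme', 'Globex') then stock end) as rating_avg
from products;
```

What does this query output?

210.4285714286

sku=H35: ✓ → 73
sku=H51: ✓ → 68
sku=H52: ✓ → 107
sku=H20: ✓ → 120
sku=H19: ✓ → 479
sku=H28: ✓ → 24
sku=H38: ✓ → 17
sku=H93: ✓ → 383
sku=H18: ✓ → 7
sku=H50: ✓ → 188
sku=H75: ✓ → 445
sku=H13: ✓ → 302
sku=H99: ✓ → 256
sku=H21: ✓ → 477
rating_avg = (73 + 68 + 107 + 120 + 479 + 24 + 17 + 383 + 7 + 188 + 445 + 302 + 256 + 477) / 14 = 210.4285714286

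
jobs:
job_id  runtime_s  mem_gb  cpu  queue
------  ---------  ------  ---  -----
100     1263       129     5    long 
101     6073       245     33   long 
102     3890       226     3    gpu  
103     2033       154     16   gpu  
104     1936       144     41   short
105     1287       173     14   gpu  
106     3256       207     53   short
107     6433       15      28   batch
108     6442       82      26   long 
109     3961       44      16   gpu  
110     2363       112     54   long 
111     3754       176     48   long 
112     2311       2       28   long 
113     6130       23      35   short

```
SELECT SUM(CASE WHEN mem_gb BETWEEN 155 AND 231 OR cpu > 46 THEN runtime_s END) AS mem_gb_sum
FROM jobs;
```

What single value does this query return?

14550

job_id=100: ✗
job_id=101: ✗
job_id=102: ✓ → 3890
job_id=103: ✗
job_id=104: ✗
job_id=105: ✓ → 1287
job_id=106: ✓ → 3256
job_id=107: ✗
job_id=108: ✗
job_id=109: ✗
job_id=110: ✓ → 2363
job_id=111: ✓ → 3754
job_id=112: ✗
job_id=113: ✗
mem_gb_sum = 3890 + 1287 + 3256 + 2363 + 3754 = 14550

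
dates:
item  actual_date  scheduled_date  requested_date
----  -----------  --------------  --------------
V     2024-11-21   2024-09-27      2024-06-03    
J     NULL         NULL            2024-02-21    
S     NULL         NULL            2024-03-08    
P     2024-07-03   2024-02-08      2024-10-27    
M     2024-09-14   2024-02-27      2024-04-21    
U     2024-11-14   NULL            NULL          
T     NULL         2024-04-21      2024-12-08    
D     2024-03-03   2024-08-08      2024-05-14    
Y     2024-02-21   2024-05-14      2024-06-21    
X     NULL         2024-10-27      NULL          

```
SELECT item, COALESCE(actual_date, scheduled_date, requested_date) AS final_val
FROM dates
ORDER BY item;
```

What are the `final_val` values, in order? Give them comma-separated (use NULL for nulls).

item=D: actual_date=2024-03-03 → 2024-03-03
item=J: actual_date=NULL, scheduled_date=NULL, requested_date=2024-02-21 → 2024-02-21
item=M: actual_date=2024-09-14 → 2024-09-14
item=P: actual_date=2024-07-03 → 2024-07-03
item=S: actual_date=NULL, scheduled_date=NULL, requested_date=2024-03-08 → 2024-03-08
item=T: actual_date=NULL, scheduled_date=2024-04-21 → 2024-04-21
item=U: actual_date=2024-11-14 → 2024-11-14
item=V: actual_date=2024-11-21 → 2024-11-21
item=X: actual_date=NULL, scheduled_date=2024-10-27 → 2024-10-27
item=Y: actual_date=2024-02-21 → 2024-02-21

2024-03-03, 2024-02-21, 2024-09-14, 2024-07-03, 2024-03-08, 2024-04-21, 2024-11-14, 2024-11-21, 2024-10-27, 2024-02-21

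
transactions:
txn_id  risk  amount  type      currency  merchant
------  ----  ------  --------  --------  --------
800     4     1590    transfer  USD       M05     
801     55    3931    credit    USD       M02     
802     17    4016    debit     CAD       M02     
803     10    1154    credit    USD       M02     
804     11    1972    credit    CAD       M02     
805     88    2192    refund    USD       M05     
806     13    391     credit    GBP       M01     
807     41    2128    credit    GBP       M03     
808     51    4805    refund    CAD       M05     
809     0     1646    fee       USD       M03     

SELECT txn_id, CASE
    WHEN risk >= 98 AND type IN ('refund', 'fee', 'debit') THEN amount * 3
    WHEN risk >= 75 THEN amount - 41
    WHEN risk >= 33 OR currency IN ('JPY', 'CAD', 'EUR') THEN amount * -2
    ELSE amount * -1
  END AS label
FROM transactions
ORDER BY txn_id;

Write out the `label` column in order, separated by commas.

-1590, -7862, -8032, -1154, -3944, 2151, -391, -4256, -9610, -1646

txn_id=800: ELSE → -1590
txn_id=801: risk >= 33 OR currency IN ('JPY', 'CAD', 'EUR') → -7862
txn_id=802: risk >= 33 OR currency IN ('JPY', 'CAD', 'EUR') → -8032
txn_id=803: ELSE → -1154
txn_id=804: risk >= 33 OR currency IN ('JPY', 'CAD', 'EUR') → -3944
txn_id=805: risk >= 75 → 2151
txn_id=806: ELSE → -391
txn_id=807: risk >= 33 OR currency IN ('JPY', 'CAD', 'EUR') → -4256
txn_id=808: risk >= 33 OR currency IN ('JPY', 'CAD', 'EUR') → -9610
txn_id=809: ELSE → -1646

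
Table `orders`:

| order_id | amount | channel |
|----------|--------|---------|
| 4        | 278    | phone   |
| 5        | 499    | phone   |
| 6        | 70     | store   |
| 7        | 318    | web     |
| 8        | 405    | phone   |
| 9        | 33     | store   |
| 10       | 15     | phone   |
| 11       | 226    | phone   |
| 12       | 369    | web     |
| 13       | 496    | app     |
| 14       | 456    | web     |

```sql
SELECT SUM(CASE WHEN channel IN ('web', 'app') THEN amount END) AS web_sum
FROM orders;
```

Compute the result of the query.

order_id=4: ✗
order_id=5: ✗
order_id=6: ✗
order_id=7: ✓ → 318
order_id=8: ✗
order_id=9: ✗
order_id=10: ✗
order_id=11: ✗
order_id=12: ✓ → 369
order_id=13: ✓ → 496
order_id=14: ✓ → 456
web_sum = 318 + 369 + 496 + 456 = 1639

1639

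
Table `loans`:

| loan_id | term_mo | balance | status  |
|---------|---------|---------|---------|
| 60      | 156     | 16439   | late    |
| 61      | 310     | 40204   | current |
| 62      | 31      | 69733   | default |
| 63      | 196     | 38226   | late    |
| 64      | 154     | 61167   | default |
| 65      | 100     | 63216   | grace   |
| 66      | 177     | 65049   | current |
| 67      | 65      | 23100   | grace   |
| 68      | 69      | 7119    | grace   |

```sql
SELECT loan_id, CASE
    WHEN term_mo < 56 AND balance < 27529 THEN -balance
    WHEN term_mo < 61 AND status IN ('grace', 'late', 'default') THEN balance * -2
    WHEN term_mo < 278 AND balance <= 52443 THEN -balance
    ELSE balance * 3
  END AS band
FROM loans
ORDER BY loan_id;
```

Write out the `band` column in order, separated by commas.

-16439, 120612, -139466, -38226, 183501, 189648, 195147, -23100, -7119

loan_id=60: term_mo < 278 AND balance <= 52443 → -16439
loan_id=61: ELSE → 120612
loan_id=62: term_mo < 61 AND status IN ('grace', 'late', 'default') → -139466
loan_id=63: term_mo < 278 AND balance <= 52443 → -38226
loan_id=64: ELSE → 183501
loan_id=65: ELSE → 189648
loan_id=66: ELSE → 195147
loan_id=67: term_mo < 278 AND balance <= 52443 → -23100
loan_id=68: term_mo < 278 AND balance <= 52443 → -7119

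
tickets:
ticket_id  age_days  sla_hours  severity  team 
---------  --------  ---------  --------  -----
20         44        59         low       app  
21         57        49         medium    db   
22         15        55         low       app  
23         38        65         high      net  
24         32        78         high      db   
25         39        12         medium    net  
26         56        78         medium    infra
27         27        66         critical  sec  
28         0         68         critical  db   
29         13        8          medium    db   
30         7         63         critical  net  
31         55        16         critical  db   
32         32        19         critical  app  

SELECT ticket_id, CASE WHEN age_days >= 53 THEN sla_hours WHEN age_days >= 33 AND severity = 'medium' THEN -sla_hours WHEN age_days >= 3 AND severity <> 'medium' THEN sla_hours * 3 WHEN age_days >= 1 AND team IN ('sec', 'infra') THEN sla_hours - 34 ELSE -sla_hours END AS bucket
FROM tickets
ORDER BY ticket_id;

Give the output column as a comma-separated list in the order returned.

177, 49, 165, 195, 234, -12, 78, 198, -68, -8, 189, 16, 57

ticket_id=20: age_days >= 3 AND severity <> 'medium' → 177
ticket_id=21: age_days >= 53 → 49
ticket_id=22: age_days >= 3 AND severity <> 'medium' → 165
ticket_id=23: age_days >= 3 AND severity <> 'medium' → 195
ticket_id=24: age_days >= 3 AND severity <> 'medium' → 234
ticket_id=25: age_days >= 33 AND severity = 'medium' → -12
ticket_id=26: age_days >= 53 → 78
ticket_id=27: age_days >= 3 AND severity <> 'medium' → 198
ticket_id=28: ELSE → -68
ticket_id=29: ELSE → -8
ticket_id=30: age_days >= 3 AND severity <> 'medium' → 189
ticket_id=31: age_days >= 53 → 16
ticket_id=32: age_days >= 3 AND severity <> 'medium' → 57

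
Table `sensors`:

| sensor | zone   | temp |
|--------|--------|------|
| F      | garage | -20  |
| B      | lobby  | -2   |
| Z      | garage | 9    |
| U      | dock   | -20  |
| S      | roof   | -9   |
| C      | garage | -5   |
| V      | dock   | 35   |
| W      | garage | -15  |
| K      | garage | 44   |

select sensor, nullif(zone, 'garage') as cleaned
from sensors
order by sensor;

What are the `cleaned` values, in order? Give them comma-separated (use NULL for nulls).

sensor=B: zone=lobby vs garage: differ → lobby
sensor=C: zone=garage vs garage: equal → NULL
sensor=F: zone=garage vs garage: equal → NULL
sensor=K: zone=garage vs garage: equal → NULL
sensor=S: zone=roof vs garage: differ → roof
sensor=U: zone=dock vs garage: differ → dock
sensor=V: zone=dock vs garage: differ → dock
sensor=W: zone=garage vs garage: equal → NULL
sensor=Z: zone=garage vs garage: equal → NULL

lobby, NULL, NULL, NULL, roof, dock, dock, NULL, NULL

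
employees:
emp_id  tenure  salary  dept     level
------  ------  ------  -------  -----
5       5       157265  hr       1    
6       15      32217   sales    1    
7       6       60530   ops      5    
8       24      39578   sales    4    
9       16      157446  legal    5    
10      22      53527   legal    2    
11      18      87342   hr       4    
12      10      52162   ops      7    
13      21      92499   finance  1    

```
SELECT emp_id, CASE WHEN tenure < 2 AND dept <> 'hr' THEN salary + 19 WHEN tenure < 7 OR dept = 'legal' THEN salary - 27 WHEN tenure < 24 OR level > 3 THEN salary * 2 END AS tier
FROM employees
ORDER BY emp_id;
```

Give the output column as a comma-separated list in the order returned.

157238, 64434, 60503, 79156, 157419, 53500, 174684, 104324, 184998

emp_id=5: tenure < 7 OR dept = 'legal' → 157238
emp_id=6: tenure < 24 OR level > 3 → 64434
emp_id=7: tenure < 7 OR dept = 'legal' → 60503
emp_id=8: tenure < 24 OR level > 3 → 79156
emp_id=9: tenure < 7 OR dept = 'legal' → 157419
emp_id=10: tenure < 7 OR dept = 'legal' → 53500
emp_id=11: tenure < 24 OR level > 3 → 174684
emp_id=12: tenure < 24 OR level > 3 → 104324
emp_id=13: tenure < 24 OR level > 3 → 184998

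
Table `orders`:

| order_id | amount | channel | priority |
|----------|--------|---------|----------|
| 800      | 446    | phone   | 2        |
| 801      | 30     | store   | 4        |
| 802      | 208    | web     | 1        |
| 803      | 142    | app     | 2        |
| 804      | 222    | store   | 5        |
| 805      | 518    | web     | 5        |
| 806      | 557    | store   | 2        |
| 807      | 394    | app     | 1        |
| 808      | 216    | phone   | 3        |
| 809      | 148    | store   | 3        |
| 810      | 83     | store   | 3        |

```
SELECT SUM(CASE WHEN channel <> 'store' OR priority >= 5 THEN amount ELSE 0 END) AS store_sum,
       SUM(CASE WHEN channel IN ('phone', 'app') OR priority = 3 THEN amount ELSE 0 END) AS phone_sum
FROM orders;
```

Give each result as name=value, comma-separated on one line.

store_sum=2146, phone_sum=1429

[store_sum: channel <> 'store' OR priority >= 5]
order_id=800: ✓ → 446
order_id=801: ✗
order_id=802: ✓ → 208
order_id=803: ✓ → 142
order_id=804: ✓ → 222
order_id=805: ✓ → 518
order_id=806: ✗
order_id=807: ✓ → 394
order_id=808: ✓ → 216
order_id=809: ✗
order_id=810: ✗
store_sum = 446 + 208 + 142 + 222 + 518 + 394 + 216 = 2146
—
[phone_sum: channel IN ('phone', 'app') OR priority = 3]
order_id=800: ✓ → 446
order_id=801: ✗
order_id=802: ✗
order_id=803: ✓ → 142
order_id=804: ✗
order_id=805: ✗
order_id=806: ✗
order_id=807: ✓ → 394
order_id=808: ✓ → 216
order_id=809: ✓ → 148
order_id=810: ✓ → 83
phone_sum = 446 + 142 + 394 + 216 + 148 + 83 = 1429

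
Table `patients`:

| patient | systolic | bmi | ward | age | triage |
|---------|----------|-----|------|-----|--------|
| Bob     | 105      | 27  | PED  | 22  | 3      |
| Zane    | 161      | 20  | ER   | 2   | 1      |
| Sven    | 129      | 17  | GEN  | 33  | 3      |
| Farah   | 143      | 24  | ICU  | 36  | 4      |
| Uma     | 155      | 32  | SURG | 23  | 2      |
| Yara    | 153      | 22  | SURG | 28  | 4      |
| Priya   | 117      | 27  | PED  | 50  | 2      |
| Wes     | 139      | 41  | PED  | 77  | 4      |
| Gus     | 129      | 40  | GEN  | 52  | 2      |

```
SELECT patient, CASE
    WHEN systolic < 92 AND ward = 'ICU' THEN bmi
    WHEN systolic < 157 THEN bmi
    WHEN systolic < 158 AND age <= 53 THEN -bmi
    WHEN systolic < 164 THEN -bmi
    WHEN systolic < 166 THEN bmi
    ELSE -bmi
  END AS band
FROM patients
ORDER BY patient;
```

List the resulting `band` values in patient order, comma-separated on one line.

patient=Bob: systolic < 157 → 27
patient=Farah: systolic < 157 → 24
patient=Gus: systolic < 157 → 40
patient=Priya: systolic < 157 → 27
patient=Sven: systolic < 157 → 17
patient=Uma: systolic < 157 → 32
patient=Wes: systolic < 157 → 41
patient=Yara: systolic < 157 → 22
patient=Zane: systolic < 164 → -20

27, 24, 40, 27, 17, 32, 41, 22, -20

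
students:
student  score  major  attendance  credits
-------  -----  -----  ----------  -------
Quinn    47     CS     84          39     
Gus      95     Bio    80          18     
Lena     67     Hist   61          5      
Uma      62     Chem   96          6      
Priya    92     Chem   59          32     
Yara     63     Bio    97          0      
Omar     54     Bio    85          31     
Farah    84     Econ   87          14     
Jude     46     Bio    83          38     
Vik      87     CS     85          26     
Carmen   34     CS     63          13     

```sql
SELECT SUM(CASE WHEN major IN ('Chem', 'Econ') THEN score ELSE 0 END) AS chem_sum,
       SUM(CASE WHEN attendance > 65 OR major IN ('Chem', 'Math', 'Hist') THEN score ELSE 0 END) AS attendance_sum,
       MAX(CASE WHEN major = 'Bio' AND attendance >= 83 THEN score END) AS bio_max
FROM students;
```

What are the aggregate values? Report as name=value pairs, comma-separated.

[chem_sum: major IN ('Chem', 'Econ')]
student=Quinn: ✗
student=Gus: ✗
student=Lena: ✗
student=Uma: ✓ → 62
student=Priya: ✓ → 92
student=Yara: ✗
student=Omar: ✗
student=Farah: ✓ → 84
student=Jude: ✗
student=Vik: ✗
student=Carmen: ✗
chem_sum = 62 + 92 + 84 = 238
—
[attendance_sum: attendance > 65 OR major IN ('Chem', 'Math', 'Hist')]
student=Quinn: ✓ → 47
student=Gus: ✓ → 95
student=Lena: ✓ → 67
student=Uma: ✓ → 62
student=Priya: ✓ → 92
student=Yara: ✓ → 63
student=Omar: ✓ → 54
student=Farah: ✓ → 84
student=Jude: ✓ → 46
student=Vik: ✓ → 87
student=Carmen: ✗
attendance_sum = 47 + 95 + 67 + 62 + 92 + 63 + 54 + 84 + 46 + 87 = 697
—
[bio_max: major = 'Bio' AND attendance >= 83]
student=Quinn: ✗
student=Gus: ✗
student=Lena: ✗
student=Uma: ✗
student=Priya: ✗
student=Yara: ✓ → 63
student=Omar: ✓ → 54
student=Farah: ✗
student=Jude: ✓ → 46
student=Vik: ✗
student=Carmen: ✗
bio_max = MAX(63, 54, 46) = 63

chem_sum=238, attendance_sum=697, bio_max=63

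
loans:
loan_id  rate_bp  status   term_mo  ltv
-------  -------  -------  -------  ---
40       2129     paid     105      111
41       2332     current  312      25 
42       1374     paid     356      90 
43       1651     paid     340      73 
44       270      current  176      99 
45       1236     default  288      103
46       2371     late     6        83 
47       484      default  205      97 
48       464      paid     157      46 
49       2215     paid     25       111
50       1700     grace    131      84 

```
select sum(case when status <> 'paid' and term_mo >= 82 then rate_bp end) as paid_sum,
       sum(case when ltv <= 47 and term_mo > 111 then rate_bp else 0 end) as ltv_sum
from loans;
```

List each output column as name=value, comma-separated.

[paid_sum: status <> 'paid' and term_mo >= 82]
loan_id=40: ✗
loan_id=41: ✓ → 2332
loan_id=42: ✗
loan_id=43: ✗
loan_id=44: ✓ → 270
loan_id=45: ✓ → 1236
loan_id=46: ✗
loan_id=47: ✓ → 484
loan_id=48: ✗
loan_id=49: ✗
loan_id=50: ✓ → 1700
paid_sum = 2332 + 270 + 1236 + 484 + 1700 = 6022
—
[ltv_sum: ltv <= 47 and term_mo > 111]
loan_id=40: ✗
loan_id=41: ✓ → 2332
loan_id=42: ✗
loan_id=43: ✗
loan_id=44: ✗
loan_id=45: ✗
loan_id=46: ✗
loan_id=47: ✗
loan_id=48: ✓ → 464
loan_id=49: ✗
loan_id=50: ✗
ltv_sum = 2332 + 464 = 2796

paid_sum=6022, ltv_sum=2796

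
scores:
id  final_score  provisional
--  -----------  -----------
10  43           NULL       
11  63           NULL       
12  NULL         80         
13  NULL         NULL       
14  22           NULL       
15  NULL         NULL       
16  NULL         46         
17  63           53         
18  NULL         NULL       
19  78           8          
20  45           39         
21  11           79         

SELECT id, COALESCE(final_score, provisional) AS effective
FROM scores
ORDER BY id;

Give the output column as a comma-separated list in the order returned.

id=10: final_score=43 → 43
id=11: final_score=63 → 63
id=12: final_score=NULL, provisional=80 → 80
id=13: final_score=NULL, provisional=NULL (all NULL) → NULL
id=14: final_score=22 → 22
id=15: final_score=NULL, provisional=NULL (all NULL) → NULL
id=16: final_score=NULL, provisional=46 → 46
id=17: final_score=63 → 63
id=18: final_score=NULL, provisional=NULL (all NULL) → NULL
id=19: final_score=78 → 78
id=20: final_score=45 → 45
id=21: final_score=11 → 11

43, 63, 80, NULL, 22, NULL, 46, 63, NULL, 78, 45, 11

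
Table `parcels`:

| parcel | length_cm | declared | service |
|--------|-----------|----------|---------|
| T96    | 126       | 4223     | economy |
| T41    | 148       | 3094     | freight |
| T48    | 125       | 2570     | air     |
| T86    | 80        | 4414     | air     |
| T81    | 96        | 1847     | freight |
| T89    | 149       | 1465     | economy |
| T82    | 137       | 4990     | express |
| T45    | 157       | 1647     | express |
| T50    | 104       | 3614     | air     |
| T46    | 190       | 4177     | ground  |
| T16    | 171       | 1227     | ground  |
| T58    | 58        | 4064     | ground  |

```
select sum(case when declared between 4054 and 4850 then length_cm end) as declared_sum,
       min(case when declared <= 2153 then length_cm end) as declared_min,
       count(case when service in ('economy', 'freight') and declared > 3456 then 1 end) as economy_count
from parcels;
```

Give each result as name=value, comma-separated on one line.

[declared_sum: declared between 4054 and 4850]
parcel=T96: ✓ → 126
parcel=T41: ✗
parcel=T48: ✗
parcel=T86: ✓ → 80
parcel=T81: ✗
parcel=T89: ✗
parcel=T82: ✗
parcel=T45: ✗
parcel=T50: ✗
parcel=T46: ✓ → 190
parcel=T16: ✗
parcel=T58: ✓ → 58
declared_sum = 126 + 80 + 190 + 58 = 454
—
[declared_min: declared <= 2153]
parcel=T96: ✗
parcel=T41: ✗
parcel=T48: ✗
parcel=T86: ✗
parcel=T81: ✓ → 96
parcel=T89: ✓ → 149
parcel=T82: ✗
parcel=T45: ✓ → 157
parcel=T50: ✗
parcel=T46: ✗
parcel=T16: ✓ → 171
parcel=T58: ✗
declared_min = MIN(96, 149, 157, 171) = 96
—
[economy_count: service in ('economy', 'freight') and declared > 3456]
parcel=T96: ✓ → 1
parcel=T41: ✗
parcel=T48: ✗
parcel=T86: ✗
parcel=T81: ✗
parcel=T89: ✗
parcel=T82: ✗
parcel=T45: ✗
parcel=T50: ✗
parcel=T46: ✗
parcel=T16: ✗
parcel=T58: ✗
economy_count = COUNT(1) = 1

declared_sum=454, declared_min=96, economy_count=1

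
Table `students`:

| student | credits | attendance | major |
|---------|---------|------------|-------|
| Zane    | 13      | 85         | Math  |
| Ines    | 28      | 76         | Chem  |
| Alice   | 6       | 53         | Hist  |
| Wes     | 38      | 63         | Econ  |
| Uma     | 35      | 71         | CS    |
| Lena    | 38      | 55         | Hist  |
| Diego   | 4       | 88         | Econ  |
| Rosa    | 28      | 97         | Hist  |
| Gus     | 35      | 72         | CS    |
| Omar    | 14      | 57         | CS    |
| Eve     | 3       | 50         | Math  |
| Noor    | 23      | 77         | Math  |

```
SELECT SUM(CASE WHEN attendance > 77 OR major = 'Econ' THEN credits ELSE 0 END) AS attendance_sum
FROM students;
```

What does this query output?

83

student=Zane: ✓ → 13
student=Ines: ✗
student=Alice: ✗
student=Wes: ✓ → 38
student=Uma: ✗
student=Lena: ✗
student=Diego: ✓ → 4
student=Rosa: ✓ → 28
student=Gus: ✗
student=Omar: ✗
student=Eve: ✗
student=Noor: ✗
attendance_sum = 13 + 38 + 4 + 28 = 83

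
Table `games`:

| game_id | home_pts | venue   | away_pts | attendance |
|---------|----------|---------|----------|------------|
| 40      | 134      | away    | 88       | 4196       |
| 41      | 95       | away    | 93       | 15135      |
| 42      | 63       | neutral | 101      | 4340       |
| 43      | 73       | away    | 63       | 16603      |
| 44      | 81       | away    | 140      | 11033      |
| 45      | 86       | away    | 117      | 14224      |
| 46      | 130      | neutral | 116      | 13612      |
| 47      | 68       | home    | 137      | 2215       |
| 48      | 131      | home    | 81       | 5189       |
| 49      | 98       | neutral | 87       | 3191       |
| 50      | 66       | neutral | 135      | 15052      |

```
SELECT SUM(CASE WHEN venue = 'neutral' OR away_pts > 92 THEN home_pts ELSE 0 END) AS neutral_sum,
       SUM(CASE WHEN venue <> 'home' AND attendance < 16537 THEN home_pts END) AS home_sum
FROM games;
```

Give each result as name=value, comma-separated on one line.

[neutral_sum: venue = 'neutral' OR away_pts > 92]
game_id=40: ✗
game_id=41: ✓ → 95
game_id=42: ✓ → 63
game_id=43: ✗
game_id=44: ✓ → 81
game_id=45: ✓ → 86
game_id=46: ✓ → 130
game_id=47: ✓ → 68
game_id=48: ✗
game_id=49: ✓ → 98
game_id=50: ✓ → 66
neutral_sum = 95 + 63 + 81 + 86 + 130 + 68 + 98 + 66 = 687
—
[home_sum: venue <> 'home' AND attendance < 16537]
game_id=40: ✓ → 134
game_id=41: ✓ → 95
game_id=42: ✓ → 63
game_id=43: ✗
game_id=44: ✓ → 81
game_id=45: ✓ → 86
game_id=46: ✓ → 130
game_id=47: ✗
game_id=48: ✗
game_id=49: ✓ → 98
game_id=50: ✓ → 66
home_sum = 134 + 95 + 63 + 81 + 86 + 130 + 98 + 66 = 753

neutral_sum=687, home_sum=753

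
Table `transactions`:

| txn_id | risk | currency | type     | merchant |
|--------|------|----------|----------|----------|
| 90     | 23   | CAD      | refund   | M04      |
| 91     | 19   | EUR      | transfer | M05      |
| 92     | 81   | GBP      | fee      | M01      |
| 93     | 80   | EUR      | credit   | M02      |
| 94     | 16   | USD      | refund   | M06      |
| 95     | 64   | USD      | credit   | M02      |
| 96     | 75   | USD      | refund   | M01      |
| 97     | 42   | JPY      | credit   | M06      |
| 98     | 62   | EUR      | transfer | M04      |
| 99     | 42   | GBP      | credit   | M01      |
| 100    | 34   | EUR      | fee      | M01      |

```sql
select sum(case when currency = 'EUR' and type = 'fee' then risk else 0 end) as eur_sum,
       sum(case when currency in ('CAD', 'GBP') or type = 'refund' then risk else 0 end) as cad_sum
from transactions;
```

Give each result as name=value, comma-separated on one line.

eur_sum=34, cad_sum=237

[eur_sum: currency = 'EUR' and type = 'fee']
txn_id=90: ✗
txn_id=91: ✗
txn_id=92: ✗
txn_id=93: ✗
txn_id=94: ✗
txn_id=95: ✗
txn_id=96: ✗
txn_id=97: ✗
txn_id=98: ✗
txn_id=99: ✗
txn_id=100: ✓ → 34
eur_sum = 34
—
[cad_sum: currency in ('CAD', 'GBP') or type = 'refund']
txn_id=90: ✓ → 23
txn_id=91: ✗
txn_id=92: ✓ → 81
txn_id=93: ✗
txn_id=94: ✓ → 16
txn_id=95: ✗
txn_id=96: ✓ → 75
txn_id=97: ✗
txn_id=98: ✗
txn_id=99: ✓ → 42
txn_id=100: ✗
cad_sum = 23 + 81 + 16 + 75 + 42 = 237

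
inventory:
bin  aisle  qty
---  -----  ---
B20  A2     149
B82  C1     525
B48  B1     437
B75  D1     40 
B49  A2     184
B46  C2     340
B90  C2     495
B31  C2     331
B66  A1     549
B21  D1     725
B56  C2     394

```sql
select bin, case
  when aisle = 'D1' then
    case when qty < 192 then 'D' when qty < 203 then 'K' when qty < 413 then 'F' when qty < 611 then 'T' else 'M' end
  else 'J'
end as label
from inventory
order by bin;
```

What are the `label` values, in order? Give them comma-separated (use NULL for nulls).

bin=B20: aisle='A2' → outer ELSE → J
bin=B21: aisle='D1' → inner[ELSE] → M
bin=B31: aisle='C2' → outer ELSE → J
bin=B46: aisle='C2' → outer ELSE → J
bin=B48: aisle='B1' → outer ELSE → J
bin=B49: aisle='A2' → outer ELSE → J
bin=B56: aisle='C2' → outer ELSE → J
bin=B66: aisle='A1' → outer ELSE → J
bin=B75: aisle='D1' → inner[qty < 192] → D
bin=B82: aisle='C1' → outer ELSE → J
bin=B90: aisle='C2' → outer ELSE → J

J, M, J, J, J, J, J, J, D, J, J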